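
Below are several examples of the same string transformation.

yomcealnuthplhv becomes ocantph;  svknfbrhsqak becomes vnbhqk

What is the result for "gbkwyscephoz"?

bwsehz

What's happening: keep every other character starting from the second (positions 2nd, 4th, 6th, ...).
"gbkwyscephoz" → "bwsehz".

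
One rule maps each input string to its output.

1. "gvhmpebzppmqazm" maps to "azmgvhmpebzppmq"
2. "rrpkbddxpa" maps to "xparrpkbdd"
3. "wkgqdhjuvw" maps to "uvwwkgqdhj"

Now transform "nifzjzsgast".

astnifzjzsg

What's happening: move the last 3 characters to the front (rotate right by 3).
For "nifzjzsgast" the result is "astnifzjzsg".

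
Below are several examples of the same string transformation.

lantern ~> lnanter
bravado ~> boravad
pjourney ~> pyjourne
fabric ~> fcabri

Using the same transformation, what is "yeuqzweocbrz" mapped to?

Each output is the input with this applied: swap the first and last characters, then move the last character to the front.
"yeuqzweocbrz" → "zeuqzweocbry" → "yzeuqzweocbr".

yzeuqzweocbr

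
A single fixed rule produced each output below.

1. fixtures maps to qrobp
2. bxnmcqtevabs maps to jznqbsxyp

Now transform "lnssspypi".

ppmvmf

The transformation: delete the first 3 characters, then shift every letter 3 places backward in the alphabet (wrapping around).
Applying both steps to "lnssspypi": "sspypi", then "ppmvmf".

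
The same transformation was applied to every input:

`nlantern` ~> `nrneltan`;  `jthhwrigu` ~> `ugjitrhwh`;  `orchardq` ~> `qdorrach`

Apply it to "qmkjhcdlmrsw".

The transformation: move the last character to the front, then take characters alternately from the front and the back (1st, last, 2nd, 2nd-last, ...).
"qmkjhcdlmrsw" → "wqmkjhcdlmrs" → "wsqrmmkljdhc".

wsqrmmkljdhc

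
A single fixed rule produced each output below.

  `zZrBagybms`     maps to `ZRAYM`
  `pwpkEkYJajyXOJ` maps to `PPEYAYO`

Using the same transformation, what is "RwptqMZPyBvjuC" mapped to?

RPQZYVU

The transformation: keep every other character starting from the first (positions 1st, 3rd, 5th, ...), then convert every letter to uppercase.
Working it through for "RwptqMZPyBvjuC": intermediate "RpqZyvu", final "RPQZYVU".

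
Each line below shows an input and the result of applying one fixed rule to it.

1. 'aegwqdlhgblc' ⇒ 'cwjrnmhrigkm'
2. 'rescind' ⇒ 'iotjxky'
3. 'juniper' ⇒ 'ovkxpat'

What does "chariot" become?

Rule — shift every letter 6 places forward in the alphabet (wrapping around), then move the first 3 characters to the end (rotate left by 3).
Starting from "chariot": after the first operation, "ingxouz"; after the second, "xouzing".
(Check on "rescind": → "xkyiotj" → "iotjxky" ✓)

xouzing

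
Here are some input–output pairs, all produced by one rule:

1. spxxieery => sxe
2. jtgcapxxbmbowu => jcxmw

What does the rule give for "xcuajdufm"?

xau

Rule — keep one character in every 3, starting at position 1 (positions 1st, 4th, 7th, ...).
On "xcuajdufm" that produces "xau".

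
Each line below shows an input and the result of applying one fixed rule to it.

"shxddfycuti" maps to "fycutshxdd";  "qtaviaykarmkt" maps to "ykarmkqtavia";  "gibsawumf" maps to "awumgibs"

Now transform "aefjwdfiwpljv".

Looking at the pairs, the operation is to delete the last character, then swap the front and back halves of the string.
For "aefjwdfiwpljv" the result is "fiwpljaefjwd".
(Check on "shxddfycuti": → "shxddfycut" → "fycutshxdd" ✓)

fiwpljaefjwd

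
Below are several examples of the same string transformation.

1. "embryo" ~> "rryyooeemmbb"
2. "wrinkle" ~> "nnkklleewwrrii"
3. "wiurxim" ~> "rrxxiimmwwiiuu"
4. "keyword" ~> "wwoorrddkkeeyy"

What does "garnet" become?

nneettggaarr

What's happening: move the first 3 characters to the end (rotate left by 3), then double every character.
Starting from "garnet": after the first operation, "netgar"; after the second, "nneettggaarr".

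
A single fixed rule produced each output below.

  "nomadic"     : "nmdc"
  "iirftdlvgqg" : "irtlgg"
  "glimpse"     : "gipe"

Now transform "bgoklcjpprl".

boljpl

The transformation: keep every other character starting from the first (positions 1st, 3rd, 5th, ...).
For "bgoklcjpprl" the result is "boljpl".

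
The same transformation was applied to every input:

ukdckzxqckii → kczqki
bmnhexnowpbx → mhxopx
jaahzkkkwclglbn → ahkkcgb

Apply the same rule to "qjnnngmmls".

jngms

Each output is the input with this applied: keep every other character starting from the second (positions 2nd, 4th, 6th, ...).
Doing the same to "qjnnngmmls": "jngms".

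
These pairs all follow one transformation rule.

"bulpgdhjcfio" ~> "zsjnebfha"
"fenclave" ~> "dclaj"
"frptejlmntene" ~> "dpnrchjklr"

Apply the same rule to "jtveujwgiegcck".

hrtcshuegce

What's happening: delete the last 3 characters, then shift every letter 2 places backward in the alphabet (wrapping around).
On "jtveujwgiegcck": the first step gives "jtveujwgieg", and the second then gives "hrtcshuegce".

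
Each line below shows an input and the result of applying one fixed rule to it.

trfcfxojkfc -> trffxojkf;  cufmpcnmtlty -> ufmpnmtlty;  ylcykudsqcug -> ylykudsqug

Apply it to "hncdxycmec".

hndxyme

Looking at the pairs, the operation is to remove every "c".
Doing the same to "hncdxycmec": "hndxyme".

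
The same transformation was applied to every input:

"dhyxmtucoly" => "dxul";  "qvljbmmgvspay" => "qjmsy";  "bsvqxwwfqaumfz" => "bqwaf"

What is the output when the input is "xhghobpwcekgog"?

Looking at the pairs, the operation is to keep one character in every 3, starting at position 1 (positions 1st, 4th, 7th, ...).
For "xhghobpwcekgog" the result is "xhpeo".

xhpeo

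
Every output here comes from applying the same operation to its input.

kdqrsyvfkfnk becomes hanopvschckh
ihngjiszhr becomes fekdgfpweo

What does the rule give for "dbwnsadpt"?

aytkpxamq

The transformation: shift every letter 3 places backward in the alphabet (wrapping around).
Applying that to "dbwnsadpt" gives "aytkpxamq".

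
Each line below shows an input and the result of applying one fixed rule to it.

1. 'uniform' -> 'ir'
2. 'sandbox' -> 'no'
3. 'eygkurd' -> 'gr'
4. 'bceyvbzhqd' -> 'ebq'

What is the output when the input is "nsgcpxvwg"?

gxg

Each output is the input with this applied: keep one character in every 3, starting at position 3 (positions 3rd, 6th, 9th, ...).
Doing the same to "nsgcpxvwg": "gxg".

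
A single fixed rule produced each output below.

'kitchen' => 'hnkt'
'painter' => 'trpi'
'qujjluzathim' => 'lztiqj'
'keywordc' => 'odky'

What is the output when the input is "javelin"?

lnjv

Rule — keep every other character starting from the first (positions 1st, 3rd, 5th, ...), then move the first 2 characters to the end (rotate left by 2).
"javelin" → "jvln" → "lnjv".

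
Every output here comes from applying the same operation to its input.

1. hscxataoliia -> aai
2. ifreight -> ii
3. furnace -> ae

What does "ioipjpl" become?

ii

The rule is to keep every other character starting from the first (positions 1st, 3rd, 5th, ...), then keep only the vowels.
On "ioipjpl": the first step gives "iijl", and the second then gives "ii".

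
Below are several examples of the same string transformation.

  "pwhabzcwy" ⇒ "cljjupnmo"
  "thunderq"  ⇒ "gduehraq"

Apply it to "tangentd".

gqngaatr

Rule — shift every letter 13 places forward in the alphabet (wrapping around) — i.e. ROT13, then take characters alternately from the front and the back (1st, last, 2nd, 2nd-last, ...).
Starting from "tangentd": after the first operation, "gnatragq"; after the second, "gqngaatr".
(Check on "thunderq": → "guhaqred" → "gduehraq" ✓)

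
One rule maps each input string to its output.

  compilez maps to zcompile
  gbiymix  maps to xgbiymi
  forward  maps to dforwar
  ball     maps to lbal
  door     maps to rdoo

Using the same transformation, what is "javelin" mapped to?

njaveli

Rule — move the last character to the front.
On "javelin" that produces "njaveli".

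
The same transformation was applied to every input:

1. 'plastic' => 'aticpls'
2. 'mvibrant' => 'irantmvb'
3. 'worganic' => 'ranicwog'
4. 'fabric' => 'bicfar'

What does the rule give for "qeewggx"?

eggxqew

Each output is the input with this applied: move the first 3 characters to the end (rotate left by 3), then swap the first and last characters.
"qeewggx" → "wggxqee" → "eggxqew".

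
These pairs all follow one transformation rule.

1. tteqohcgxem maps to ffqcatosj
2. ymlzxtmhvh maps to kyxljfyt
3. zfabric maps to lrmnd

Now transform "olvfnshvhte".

axhrzetht

Rule — shift every letter 12 places forward in the alphabet (wrapping around), then delete the last 2 characters.
Applying both steps to "olvfnshvhte": "axhrzethtfq", then "axhrzetht".
(Check on "zfabric": → "lrmnduo" → "lrmnd" ✓)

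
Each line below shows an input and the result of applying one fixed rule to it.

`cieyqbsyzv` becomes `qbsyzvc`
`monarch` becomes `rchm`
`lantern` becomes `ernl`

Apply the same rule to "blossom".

In each case the input is transformed by: move the first character to the end, then delete the first 3 characters.
So "blossom" becomes "somb".
(Check on "cieyqbsyzv": → "ieyqbsyzvc" → "qbsyzvc" ✓)

somb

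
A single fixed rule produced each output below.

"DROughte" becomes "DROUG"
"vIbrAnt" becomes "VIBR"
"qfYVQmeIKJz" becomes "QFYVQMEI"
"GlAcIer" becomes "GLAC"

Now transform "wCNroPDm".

The transformation: delete the last 3 characters, then convert every letter to uppercase.
Applying both steps to "wCNroPDm": "wCNro", then "WCNRO".

WCNRO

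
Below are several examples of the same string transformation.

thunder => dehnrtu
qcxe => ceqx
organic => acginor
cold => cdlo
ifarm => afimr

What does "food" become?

dfoo

In each case the input is transformed by: sort the characters into alphabetical order.
So "food" becomes "dfoo".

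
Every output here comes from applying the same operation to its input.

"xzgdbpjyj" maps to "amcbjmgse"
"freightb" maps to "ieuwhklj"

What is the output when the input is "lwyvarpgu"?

oxzjbsyud

The transformation: shift every letter 3 places forward in the alphabet (wrapping around), then take characters alternately from the front and the back (1st, last, 2nd, 2nd-last, ...).
Working it through for "lwyvarpgu": intermediate "ozbydusjx", final "oxzjbsyud".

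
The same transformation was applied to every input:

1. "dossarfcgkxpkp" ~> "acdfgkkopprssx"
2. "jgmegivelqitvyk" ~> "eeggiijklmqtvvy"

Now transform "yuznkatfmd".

Rule — sort the characters into alphabetical order.
On "yuznkatfmd" that produces "adfkmntuyz".

adfkmntuyz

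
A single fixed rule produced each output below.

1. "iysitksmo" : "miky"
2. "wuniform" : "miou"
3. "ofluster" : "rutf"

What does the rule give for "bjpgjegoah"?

Rule — keep every other character starting from the second (positions 2nd, 4th, 6th, ...), then swap the first and last characters.
For "bjpgjegoah", step one produces "jgeoh"; step two turns that into "hgeoj".

hgeoj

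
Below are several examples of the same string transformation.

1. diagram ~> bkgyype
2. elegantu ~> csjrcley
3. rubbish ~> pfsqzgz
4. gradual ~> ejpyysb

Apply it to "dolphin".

blmgjfn

The rule is to shift every letter 2 places backward in the alphabet (wrapping around), then take characters alternately from the front and the back (1st, last, 2nd, 2nd-last, ...).
Working it through for "dolphin": intermediate "bmjnfgl", final "blmgjfn".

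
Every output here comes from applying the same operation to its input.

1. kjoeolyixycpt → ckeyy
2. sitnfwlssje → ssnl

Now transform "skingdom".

Looking at the pairs, the operation is to move the last 3 characters to the front (rotate right by 3), then keep one character in every 3, starting at position 1 (positions 1st, 4th, 7th, ...).
For "skingdom", step one produces "domsking"; step two turns that into "dsn".

dsn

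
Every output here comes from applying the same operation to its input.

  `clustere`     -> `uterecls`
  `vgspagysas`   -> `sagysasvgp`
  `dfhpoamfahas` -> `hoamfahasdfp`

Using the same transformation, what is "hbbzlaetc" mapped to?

Rule — move the first 3 characters to the end (rotate left by 3), then swap the first and last characters.
Applying both steps to "hbbzlaetc": "zlaetchbb", then "blaetchbz".

blaetchbz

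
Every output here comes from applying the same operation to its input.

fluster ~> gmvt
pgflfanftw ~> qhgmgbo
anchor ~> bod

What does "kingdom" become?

In each case the input is transformed by: delete the last 3 characters, then shift every letter 1 place forward in the alphabet (wrapping around).
For "kingdom", step one produces "king"; step two turns that into "ljoh".

ljoh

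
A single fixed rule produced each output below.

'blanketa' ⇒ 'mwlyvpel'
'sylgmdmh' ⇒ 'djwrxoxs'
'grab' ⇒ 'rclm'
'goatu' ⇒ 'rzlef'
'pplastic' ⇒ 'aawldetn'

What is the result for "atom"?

In each case the input is transformed by: shift every letter 11 places forward in the alphabet (wrapping around).
On "atom" that produces "lezx".

lezx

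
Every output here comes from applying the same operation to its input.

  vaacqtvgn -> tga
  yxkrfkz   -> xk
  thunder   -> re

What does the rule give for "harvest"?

Each output is the input with this applied: sort the characters into reverse alphabetical order, then keep one character in every 3, starting at position 3 (positions 3rd, 6th, 9th, ...).
Working it through for "harvest": intermediate "vtsrhea", final "se".

se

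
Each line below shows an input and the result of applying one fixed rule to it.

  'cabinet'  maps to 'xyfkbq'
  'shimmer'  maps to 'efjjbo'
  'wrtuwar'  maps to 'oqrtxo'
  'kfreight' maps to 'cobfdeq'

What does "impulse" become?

Looking at the pairs, the operation is to delete the first character, then shift every letter 3 places backward in the alphabet (wrapping around).
Applying both steps to "impulse": "mpulse", then "jmripb".

jmripb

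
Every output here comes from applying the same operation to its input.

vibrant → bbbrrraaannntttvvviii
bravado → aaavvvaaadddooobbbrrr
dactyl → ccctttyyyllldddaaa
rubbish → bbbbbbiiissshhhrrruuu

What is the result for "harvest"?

Rule — move the first 2 characters to the end (rotate left by 2), then repeat every character 3 times.
Applying both steps to "harvest": "rvestha", then "rrrvvveeesssttthhhaaa".

rrrvvveeesssttthhhaaa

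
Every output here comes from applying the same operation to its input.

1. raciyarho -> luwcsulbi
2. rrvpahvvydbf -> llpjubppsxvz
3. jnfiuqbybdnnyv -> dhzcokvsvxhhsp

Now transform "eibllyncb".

ycvffshwv

The rule is to shift every letter 6 places backward in the alphabet (wrapping around).
Doing the same to "eibllyncb": "ycvffshwv".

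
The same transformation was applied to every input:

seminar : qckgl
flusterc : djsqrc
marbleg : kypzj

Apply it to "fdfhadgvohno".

dbdfybetmf

Rule — shift every letter 2 places backward in the alphabet (wrapping around), then delete the last 2 characters.
Doing the same to "fdfhadgvohno": "dbdfybetmf".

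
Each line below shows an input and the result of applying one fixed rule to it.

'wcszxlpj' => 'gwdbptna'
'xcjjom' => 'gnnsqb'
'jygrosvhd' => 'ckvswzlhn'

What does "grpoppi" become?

vtsttmk

Rule — move the first character to the end, then shift every letter 4 places forward in the alphabet (wrapping around).
"grpoppi" → "rpoppig" → "vtsttmk".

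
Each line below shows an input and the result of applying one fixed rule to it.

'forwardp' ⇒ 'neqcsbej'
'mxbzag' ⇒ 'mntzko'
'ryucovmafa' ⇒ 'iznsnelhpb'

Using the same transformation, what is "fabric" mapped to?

evpsno

The transformation: swap the front and back halves of the string, then shift every letter 13 places forward in the alphabet (wrapping around) — i.e. ROT13.
For "fabric", step one produces "ricfab"; step two turns that into "evpsno".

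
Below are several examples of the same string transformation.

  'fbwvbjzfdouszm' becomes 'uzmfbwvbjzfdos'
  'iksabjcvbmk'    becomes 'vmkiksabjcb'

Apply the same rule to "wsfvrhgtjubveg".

begwsfvrhgtjuv

Rule — move the last 3 characters to the front (rotate right by 3), then swap the first and last characters.
"wsfvrhgtjubveg" → "vegwsfvrhgtjub" → "begwsfvrhgtjuv".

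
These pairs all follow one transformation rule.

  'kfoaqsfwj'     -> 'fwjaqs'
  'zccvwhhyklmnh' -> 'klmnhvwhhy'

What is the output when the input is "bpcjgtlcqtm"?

The pattern: delete the first 3 characters, then swap the front and back halves of the string.
"bpcjgtlcqtm" → "cqtmjgtl".

cqtmjgtl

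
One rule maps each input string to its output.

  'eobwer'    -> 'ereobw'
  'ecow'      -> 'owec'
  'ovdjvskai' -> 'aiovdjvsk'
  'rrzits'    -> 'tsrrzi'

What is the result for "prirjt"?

Rule — move the last 2 characters to the front (rotate right by 2).
So "prirjt" becomes "jtprir".

jtprir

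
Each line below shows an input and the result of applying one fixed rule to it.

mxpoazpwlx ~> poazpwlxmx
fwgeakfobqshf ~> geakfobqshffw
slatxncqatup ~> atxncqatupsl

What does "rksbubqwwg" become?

The pattern: move the first 2 characters to the end (rotate left by 2).
So "rksbubqwwg" becomes "sbubqwwgrk".

sbubqwwgrk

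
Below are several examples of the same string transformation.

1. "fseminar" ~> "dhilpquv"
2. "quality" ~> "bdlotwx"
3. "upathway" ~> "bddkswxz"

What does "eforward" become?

Rule — shift every letter 3 places forward in the alphabet (wrapping around), then sort the characters into alphabetical order.
Starting from "eforward": after the first operation, "hiruzdug"; after the second, "dghiruuz".

dghiruuz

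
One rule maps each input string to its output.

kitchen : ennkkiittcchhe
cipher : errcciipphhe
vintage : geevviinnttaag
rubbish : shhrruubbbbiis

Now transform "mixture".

Each output is the input with this applied: double every character, then move the last 3 characters to the front (rotate right by 3).
On "mixture": the first step gives "mmiixxttuurree", and the second then gives "reemmiixxttuur".

reemmiixxttuur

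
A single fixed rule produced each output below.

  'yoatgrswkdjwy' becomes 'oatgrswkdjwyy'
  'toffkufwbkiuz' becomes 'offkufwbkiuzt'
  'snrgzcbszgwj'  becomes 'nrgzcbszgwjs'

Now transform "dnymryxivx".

nymryxivxd

In each case the input is transformed by: move the first character to the end.
"dnymryxivx" → "nymryxivxd".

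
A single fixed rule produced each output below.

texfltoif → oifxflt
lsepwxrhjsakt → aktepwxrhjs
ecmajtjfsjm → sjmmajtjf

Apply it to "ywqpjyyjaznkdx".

The rule is to delete the first 2 characters, then move the last 3 characters to the front (rotate right by 3).
For "ywqpjyyjaznkdx", step one produces "qpjyyjaznkdx"; step two turns that into "kdxqpjyyjazn".

kdxqpjyyjazn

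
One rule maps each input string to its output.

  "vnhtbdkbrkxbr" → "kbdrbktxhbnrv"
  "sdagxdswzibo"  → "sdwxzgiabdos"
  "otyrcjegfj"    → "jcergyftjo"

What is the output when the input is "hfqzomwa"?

The rule is to take characters alternately from the front and the back (1st, last, 2nd, 2nd-last, ...), then reverse the string.
On "hfqzomwa": the first step gives "hafwqmzo", and the second then gives "ozmqwfah".

ozmqwfah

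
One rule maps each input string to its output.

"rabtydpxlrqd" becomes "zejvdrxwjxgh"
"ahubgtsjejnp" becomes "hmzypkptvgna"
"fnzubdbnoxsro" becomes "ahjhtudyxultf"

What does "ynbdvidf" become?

jbojleth

Rule — move the first 3 characters to the end (rotate left by 3), then shift every letter 6 places forward in the alphabet (wrapping around).
On "ynbdvidf": the first step gives "dvidfynb", and the second then gives "jbojleth".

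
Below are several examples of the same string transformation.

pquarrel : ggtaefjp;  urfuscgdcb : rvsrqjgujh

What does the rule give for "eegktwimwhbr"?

In each case the input is transformed by: shift every letter 11 places backward in the alphabet (wrapping around), then swap the front and back halves of the string.
Applying both steps to "eegktwimwhbr": "ttvzilxblwqg", then "xblwqgttvzil".

xblwqgttvzil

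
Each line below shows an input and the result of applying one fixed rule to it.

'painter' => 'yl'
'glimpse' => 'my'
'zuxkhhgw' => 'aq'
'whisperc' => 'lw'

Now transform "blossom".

ig

What's happening: shift every letter 6 places backward in the alphabet (wrapping around), then keep only the last 2 characters.
On "blossom": the first step gives "vfimmig", and the second then gives "ig".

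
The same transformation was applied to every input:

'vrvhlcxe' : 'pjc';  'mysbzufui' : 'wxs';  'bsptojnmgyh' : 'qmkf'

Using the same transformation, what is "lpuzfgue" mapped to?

ndc

Rule — shift every letter 2 places backward in the alphabet (wrapping around), then keep one character in every 3, starting at position 2 (positions 2nd, 5th, 8th, ...).
For "lpuzfgue", step one produces "jnsxdesc"; step two turns that into "ndc".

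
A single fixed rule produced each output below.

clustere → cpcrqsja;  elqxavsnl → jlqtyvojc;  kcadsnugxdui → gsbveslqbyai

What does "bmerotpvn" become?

Rule — reverse the string, then shift every letter 2 places backward in the alphabet (wrapping around).
On "bmerotpvn" that produces "ltnrmpckz".

ltnrmpckz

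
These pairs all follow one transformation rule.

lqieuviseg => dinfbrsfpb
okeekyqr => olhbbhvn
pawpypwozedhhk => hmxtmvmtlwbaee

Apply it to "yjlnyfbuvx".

uvgikvcyrs

The transformation: move the last character to the front, then shift every letter 3 places backward in the alphabet (wrapping around).
Applying both steps to "yjlnyfbuvx": "xyjlnyfbuv", then "uvgikvcyrs".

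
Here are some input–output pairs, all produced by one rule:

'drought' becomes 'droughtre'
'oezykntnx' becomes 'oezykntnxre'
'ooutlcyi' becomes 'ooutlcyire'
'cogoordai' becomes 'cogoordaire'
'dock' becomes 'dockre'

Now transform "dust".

dustre

In each case the input is transformed by: append "re".
So "dust" becomes "dustre".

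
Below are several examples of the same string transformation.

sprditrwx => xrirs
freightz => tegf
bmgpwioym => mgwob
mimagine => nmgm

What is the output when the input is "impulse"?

The transformation: keep every other character starting from the first (positions 1st, 3rd, 5th, ...), then swap the first and last characters.
On "impulse": the first step gives "iple", and the second then gives "epli".

epli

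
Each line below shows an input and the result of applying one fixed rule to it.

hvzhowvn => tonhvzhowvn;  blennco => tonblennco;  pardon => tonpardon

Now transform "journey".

The transformation: prepend "ton".
For "journey" the result is "tonjourney".

tonjourney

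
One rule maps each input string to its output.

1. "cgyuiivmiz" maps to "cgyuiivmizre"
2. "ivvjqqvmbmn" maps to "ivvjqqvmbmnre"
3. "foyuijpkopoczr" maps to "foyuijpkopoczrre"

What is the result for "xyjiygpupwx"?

Looking at the pairs, the operation is to append "re".
On "xyjiygpupwx" that produces "xyjiygpupwxre".

xyjiygpupwxre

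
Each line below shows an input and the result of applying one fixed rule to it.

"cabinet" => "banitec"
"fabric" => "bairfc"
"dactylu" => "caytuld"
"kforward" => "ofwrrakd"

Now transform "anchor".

cnohar

The rule is to move the first character to the end, then swap each adjacent pair of characters (1↔2, 3↔4, ...).
For "anchor", step one produces "nchora"; step two turns that into "cnohar".
(Check on "kforward": → "forwardk" → "ofwrrakd" ✓)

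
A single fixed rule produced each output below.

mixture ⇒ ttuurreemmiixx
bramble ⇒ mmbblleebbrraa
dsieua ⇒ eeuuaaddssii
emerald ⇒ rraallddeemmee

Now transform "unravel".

What's happening: move the first 3 characters to the end (rotate left by 3), then double every character.
Working it through for "unravel": intermediate "avelunr", final "aavveelluunnrr".
(Check on "dsieua": → "euadsi" → "eeuuaaddssii" ✓)

aavveelluunnrr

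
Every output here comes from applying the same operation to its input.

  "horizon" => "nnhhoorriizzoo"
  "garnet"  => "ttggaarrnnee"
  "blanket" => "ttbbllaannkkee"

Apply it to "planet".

ttppllaannee

Each output is the input with this applied: double every character, then move the last 2 characters to the front (rotate right by 2).
Applying both steps to "planet": "ppllaanneett", then "ttppllaannee".
(Check on "garnet": → "ggaarrnneett" → "ttggaarrnnee" ✓)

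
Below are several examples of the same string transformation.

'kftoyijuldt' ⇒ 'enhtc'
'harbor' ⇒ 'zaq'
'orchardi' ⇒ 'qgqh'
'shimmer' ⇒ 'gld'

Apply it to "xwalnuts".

In each case the input is transformed by: keep every other character starting from the second (positions 2nd, 4th, 6th, ...), then shift every letter 1 place backward in the alphabet (wrapping around).
On "xwalnuts" that produces "vktr".

vktr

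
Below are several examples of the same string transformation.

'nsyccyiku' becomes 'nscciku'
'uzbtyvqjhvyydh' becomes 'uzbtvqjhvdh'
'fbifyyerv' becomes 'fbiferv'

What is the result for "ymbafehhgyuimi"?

What's happening: remove every "y".
So "ymbafehhgyuimi" becomes "mbafehhguimi".

mbafehhguimi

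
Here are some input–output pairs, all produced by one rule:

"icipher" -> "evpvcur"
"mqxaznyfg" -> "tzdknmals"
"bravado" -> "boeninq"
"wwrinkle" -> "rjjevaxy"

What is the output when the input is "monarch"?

Each output is the input with this applied: move the last character to the front, then shift every letter 13 places forward in the alphabet (wrapping around) — i.e. ROT13.
For "monarch", step one produces "hmonarc"; step two turns that into "uzbanep".

uzbanep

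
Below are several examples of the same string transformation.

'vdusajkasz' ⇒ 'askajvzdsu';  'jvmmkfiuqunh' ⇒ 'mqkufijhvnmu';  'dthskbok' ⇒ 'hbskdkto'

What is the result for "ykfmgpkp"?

The transformation: take characters alternately from the front and the back (1st, last, 2nd, 2nd-last, ...), then swap the front and back halves of the string.
On "ykfmgpkp": the first step gives "ypkkfpmg", and the second then gives "fpmgypkk".
(Check on "jvmmkfiuqunh": → "jhvnmumqkufi" → "mqkufijhvnmu" ✓)

fpmgypkk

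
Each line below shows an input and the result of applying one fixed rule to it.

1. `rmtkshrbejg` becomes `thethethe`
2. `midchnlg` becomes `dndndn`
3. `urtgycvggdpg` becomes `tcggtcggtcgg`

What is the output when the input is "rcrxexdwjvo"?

rxjrxjrxj

The pattern: keep one character in every 3, starting at position 3 (positions 3rd, 6th, 9th, ...), then write the whole string 3 times in a row.
For "rcrxexdwjvo", step one produces "rxj"; step two turns that into "rxjrxjrxj".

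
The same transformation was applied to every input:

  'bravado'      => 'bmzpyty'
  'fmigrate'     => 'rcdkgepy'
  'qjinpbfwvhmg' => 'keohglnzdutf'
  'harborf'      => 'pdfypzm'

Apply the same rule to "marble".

jckypz

Each output is the input with this applied: move the last 2 characters to the front (rotate right by 2), then shift every letter 2 places backward in the alphabet (wrapping around).
"marble" → "lemarb" → "jckypz".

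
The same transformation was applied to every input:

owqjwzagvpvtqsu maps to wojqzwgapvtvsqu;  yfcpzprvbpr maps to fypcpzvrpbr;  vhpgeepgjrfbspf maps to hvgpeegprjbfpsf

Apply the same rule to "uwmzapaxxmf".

wuzmpaxamxf

In each case the input is transformed by: swap each adjacent pair of characters (1↔2, 3↔4, ...).
So "uwmzapaxxmf" becomes "wuzmpaxamxf".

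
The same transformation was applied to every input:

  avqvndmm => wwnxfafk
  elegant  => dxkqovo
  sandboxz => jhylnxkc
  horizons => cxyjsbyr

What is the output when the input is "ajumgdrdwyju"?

etignbnqwetk

The rule is to reverse the string, then shift every letter 10 places forward in the alphabet (wrapping around).
Working it through for "ajumgdrdwyju": intermediate "ujywdrdgmuja", final "etignbnqwetk".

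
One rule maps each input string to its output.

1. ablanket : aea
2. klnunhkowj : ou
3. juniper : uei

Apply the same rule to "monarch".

Rule — take characters alternately from the front and the back (1st, last, 2nd, 2nd-last, ...), then keep only the vowels.
For "monarch" the result is "oa".
(Check on "juniper": → "jruenpi" → "uei" ✓)

oa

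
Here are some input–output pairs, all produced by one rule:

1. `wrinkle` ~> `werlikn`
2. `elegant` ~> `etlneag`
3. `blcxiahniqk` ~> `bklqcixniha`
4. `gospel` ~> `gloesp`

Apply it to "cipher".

What's happening: take characters alternately from the front and the back (1st, last, 2nd, 2nd-last, ...).
On "cipher" that produces "crieph".

crieph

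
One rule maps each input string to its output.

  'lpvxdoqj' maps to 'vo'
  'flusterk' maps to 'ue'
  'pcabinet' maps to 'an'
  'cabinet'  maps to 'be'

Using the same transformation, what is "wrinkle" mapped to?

il

The transformation: keep one character in every 3, starting at position 3 (positions 3rd, 6th, 9th, ...).
Applying that to "wrinkle" gives "il".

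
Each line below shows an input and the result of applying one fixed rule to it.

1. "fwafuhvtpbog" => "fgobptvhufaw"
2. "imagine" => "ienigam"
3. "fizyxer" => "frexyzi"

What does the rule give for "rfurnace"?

Looking at the pairs, the operation is to reverse the string, then move the last character to the front.
Starting from "rfurnace": after the first operation, "ecanrufr"; after the second, "recanruf".

recanruf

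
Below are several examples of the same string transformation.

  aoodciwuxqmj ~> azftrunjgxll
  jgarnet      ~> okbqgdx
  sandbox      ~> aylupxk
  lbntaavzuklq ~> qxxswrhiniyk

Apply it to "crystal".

pqxizov

What's happening: shift every letter 3 places backward in the alphabet (wrapping around), then move the first 3 characters to the end (rotate left by 3).
So "crystal" becomes "pqxizov".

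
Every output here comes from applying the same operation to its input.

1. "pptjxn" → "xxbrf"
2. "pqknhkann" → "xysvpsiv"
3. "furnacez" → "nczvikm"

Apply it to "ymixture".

The transformation: shift every letter 8 places forward in the alphabet (wrapping around), then delete the last character.
For "ymixture", step one produces "guqfbczm"; step two turns that into "guqfbcz".

guqfbcz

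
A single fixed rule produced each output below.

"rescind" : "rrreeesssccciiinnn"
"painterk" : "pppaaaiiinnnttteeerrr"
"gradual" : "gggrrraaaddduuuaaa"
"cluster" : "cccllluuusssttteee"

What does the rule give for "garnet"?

gggaaarrrnnneee

Each output is the input with this applied: delete the last character, then repeat every character 3 times.
Doing the same to "garnet": "gggaaarrrnnneee".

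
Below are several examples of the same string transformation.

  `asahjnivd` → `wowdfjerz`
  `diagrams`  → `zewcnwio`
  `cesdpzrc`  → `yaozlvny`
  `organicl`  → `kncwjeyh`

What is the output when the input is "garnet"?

The transformation: shift every letter 4 places backward in the alphabet (wrapping around).
So "garnet" becomes "cwnjap".

cwnjap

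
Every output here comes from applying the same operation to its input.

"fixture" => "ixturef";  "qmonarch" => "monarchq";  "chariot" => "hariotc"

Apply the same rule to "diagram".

The transformation: move the first character to the end.
Doing the same to "diagram": "iagramd".

iagramd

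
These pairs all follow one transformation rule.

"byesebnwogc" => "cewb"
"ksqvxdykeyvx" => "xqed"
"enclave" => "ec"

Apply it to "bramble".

The rule is to take characters alternately from the front and the back (1st, last, 2nd, 2nd-last, ...), then keep one character in every 3, starting at position 2 (positions 2nd, 5th, 8th, ...).
"bramble" → "berlabm" → "ea".

ea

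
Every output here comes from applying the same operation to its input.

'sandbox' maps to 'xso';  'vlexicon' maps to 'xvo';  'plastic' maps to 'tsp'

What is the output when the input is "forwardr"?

wrr

In each case the input is transformed by: sort the characters into reverse alphabetical order, then keep only the first 3 characters.
"forwardr" → "wrrrofda" → "wrr".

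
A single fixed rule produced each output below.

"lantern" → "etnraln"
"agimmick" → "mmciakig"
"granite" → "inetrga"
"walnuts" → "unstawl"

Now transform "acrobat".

botacar

The transformation: move the first 3 characters to the end (rotate left by 3), then swap each adjacent pair of characters (1↔2, 3↔4, ...).
Applying both steps to "acrobat": "obatacr", then "botacar".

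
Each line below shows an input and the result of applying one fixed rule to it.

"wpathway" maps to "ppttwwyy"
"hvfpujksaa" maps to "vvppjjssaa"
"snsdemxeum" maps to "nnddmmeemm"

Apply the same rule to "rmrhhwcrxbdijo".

mmhhwwrrbbiioo

The transformation: keep every other character starting from the second (positions 2nd, 4th, 6th, ...), then double every character.
"rmrhhwcrxbdijo" → "mhwrbio" → "mmhhwwrrbbiioo".
(Check on "snsdemxeum": → "ndmem" → "nnddmmeemm" ✓)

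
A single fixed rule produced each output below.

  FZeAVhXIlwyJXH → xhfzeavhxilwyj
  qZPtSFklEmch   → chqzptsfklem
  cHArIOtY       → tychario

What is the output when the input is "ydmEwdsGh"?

ghydmewds

The pattern: move the last 2 characters to the front (rotate right by 2), then convert every letter to lowercase.
Starting from "ydmEwdsGh": after the first operation, "GhydmEwds"; after the second, "ghydmewds".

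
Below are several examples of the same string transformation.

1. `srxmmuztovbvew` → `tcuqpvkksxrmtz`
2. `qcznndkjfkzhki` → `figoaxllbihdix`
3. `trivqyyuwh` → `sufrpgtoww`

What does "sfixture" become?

spcqdgvr

The transformation: move the last 3 characters to the front (rotate right by 3), then shift every letter 2 places backward in the alphabet (wrapping around).
On "sfixture": the first step gives "uresfixt", and the second then gives "spcqdgvr".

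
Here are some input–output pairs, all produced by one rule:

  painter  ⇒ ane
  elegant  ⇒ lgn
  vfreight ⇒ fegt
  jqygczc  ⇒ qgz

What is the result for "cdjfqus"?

In each case the input is transformed by: keep every other character starting from the second (positions 2nd, 4th, 6th, ...).
For "cdjfqus" the result is "dfu".

dfu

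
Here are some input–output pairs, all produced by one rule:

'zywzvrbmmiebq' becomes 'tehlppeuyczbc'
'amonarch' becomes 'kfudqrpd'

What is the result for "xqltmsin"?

qlvpwota

Looking at the pairs, the operation is to reverse the string, then shift every letter 3 places forward in the alphabet (wrapping around).
"xqltmsin" → "nismtlqx" → "qlvpwota".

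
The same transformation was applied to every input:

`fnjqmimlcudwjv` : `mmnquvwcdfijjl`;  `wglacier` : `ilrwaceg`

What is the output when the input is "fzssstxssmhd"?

The transformation: sort the characters into alphabetical order, then swap the front and back halves of the string.
Starting from "fzssstxssmhd": after the first operation, "dfhmssssstxz"; after the second, "ssstxzdfhmss".

ssstxzdfhmss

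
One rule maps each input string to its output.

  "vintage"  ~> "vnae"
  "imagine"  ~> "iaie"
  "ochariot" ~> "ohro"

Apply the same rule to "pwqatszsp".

The transformation: keep every other character starting from the first (positions 1st, 3rd, 5th, ...).
"pwqatszsp" → "pqtzp".

pqtzp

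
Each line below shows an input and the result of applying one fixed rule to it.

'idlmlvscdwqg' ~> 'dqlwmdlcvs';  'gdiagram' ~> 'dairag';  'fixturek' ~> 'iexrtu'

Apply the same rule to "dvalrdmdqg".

Each output is the input with this applied: take characters alternately from the front and the back (1st, last, 2nd, 2nd-last, ...), then delete the first 2 characters.
For "dvalrdmdqg" the result is "vqadlmrd".

vqadlmrd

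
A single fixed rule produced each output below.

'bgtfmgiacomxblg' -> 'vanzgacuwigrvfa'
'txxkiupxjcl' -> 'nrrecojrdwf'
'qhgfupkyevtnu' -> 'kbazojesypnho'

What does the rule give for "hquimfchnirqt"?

bkocgzwbhclkn

The transformation: shift every letter 6 places backward in the alphabet (wrapping around).
On "hquimfchnirqt" that produces "bkocgzwbhclkn".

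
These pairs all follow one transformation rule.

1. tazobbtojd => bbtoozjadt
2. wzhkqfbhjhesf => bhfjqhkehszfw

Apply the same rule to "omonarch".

anrocmho

Each output is the input with this applied: take characters alternately from the front and the back (1st, last, 2nd, 2nd-last, ...), then reverse the string.
Working it through for "omonarch": intermediate "ohmcorna", final "anrocmho".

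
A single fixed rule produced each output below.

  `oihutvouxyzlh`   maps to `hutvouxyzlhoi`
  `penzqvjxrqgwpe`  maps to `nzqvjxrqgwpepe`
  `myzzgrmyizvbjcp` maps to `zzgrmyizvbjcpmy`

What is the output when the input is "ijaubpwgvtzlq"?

The pattern: move the first 2 characters to the end (rotate left by 2).
So "ijaubpwgvtzlq" becomes "aubpwgvtzlqij".

aubpwgvtzlqij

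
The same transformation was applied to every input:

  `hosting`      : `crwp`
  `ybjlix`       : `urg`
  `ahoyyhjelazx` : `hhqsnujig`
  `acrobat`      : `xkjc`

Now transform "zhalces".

Looking at the pairs, the operation is to delete the first 3 characters, then shift every letter 9 places forward in the alphabet (wrapping around).
"zhalces" → "ulnb".

ulnb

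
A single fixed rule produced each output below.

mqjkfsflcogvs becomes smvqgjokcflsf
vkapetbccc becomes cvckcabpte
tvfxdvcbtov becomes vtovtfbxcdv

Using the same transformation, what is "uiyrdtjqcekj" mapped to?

jukieycrqdjt

Looking at the pairs, the operation is to reverse the string, then take characters alternately from the front and the back (1st, last, 2nd, 2nd-last, ...).
"uiyrdtjqcekj" → "jkecqjtdryiu" → "jukieycrqdjt".
(Check on "mqjkfsflcogvs": → "svgoclfsfkjqm" → "smvqgjokcflsf" ✓)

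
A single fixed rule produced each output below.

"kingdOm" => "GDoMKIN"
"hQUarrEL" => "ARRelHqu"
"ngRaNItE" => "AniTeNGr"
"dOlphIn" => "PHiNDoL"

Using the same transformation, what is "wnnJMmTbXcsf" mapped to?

jmMtBxCSFWNN

What's happening: flip the case of every letter, then move the first 3 characters to the end (rotate left by 3).
For "wnnJMmTbXcsf" the result is "jmMtBxCSFWNN".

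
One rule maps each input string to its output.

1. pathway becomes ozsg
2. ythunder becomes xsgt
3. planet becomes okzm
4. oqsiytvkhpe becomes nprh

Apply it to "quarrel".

ptzq

Each output is the input with this applied: shift every letter 1 place backward in the alphabet (wrapping around), then keep only the first 4 characters.
Starting from "quarrel": after the first operation, "ptzqqdk"; after the second, "ptzq".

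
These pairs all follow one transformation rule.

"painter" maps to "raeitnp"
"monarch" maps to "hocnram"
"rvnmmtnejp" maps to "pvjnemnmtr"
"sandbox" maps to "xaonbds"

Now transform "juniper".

ruenpij

Each output is the input with this applied: take characters alternately from the front and the back (1st, last, 2nd, 2nd-last, ...), then move the first character to the end.
"juniper" → "jruenpi" → "ruenpij".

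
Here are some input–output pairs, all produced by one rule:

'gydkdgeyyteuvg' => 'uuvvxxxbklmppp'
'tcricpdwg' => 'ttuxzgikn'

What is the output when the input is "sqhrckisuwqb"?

The rule is to sort the characters into alphabetical order, then shift every letter 9 places backward in the alphabet (wrapping around).
So "sqhrckisuwqb" becomes "styzbhhijjln".

styzbhhijjln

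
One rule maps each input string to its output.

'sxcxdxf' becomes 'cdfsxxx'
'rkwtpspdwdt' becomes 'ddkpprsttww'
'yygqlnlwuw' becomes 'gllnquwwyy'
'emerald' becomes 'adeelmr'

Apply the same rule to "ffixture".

effirtux

Looking at the pairs, the operation is to sort the characters into alphabetical order.
Applying that to "ffixture" gives "effirtux".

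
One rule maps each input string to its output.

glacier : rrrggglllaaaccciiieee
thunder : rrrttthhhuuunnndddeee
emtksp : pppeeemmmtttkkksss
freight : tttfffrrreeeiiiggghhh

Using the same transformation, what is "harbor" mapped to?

Looking at the pairs, the operation is to repeat every character 3 times, then move the last 3 characters to the front (rotate right by 3).
Applying both steps to "harbor": "hhhaaarrrbbbooorrr", then "rrrhhhaaarrrbbbooo".

rrrhhhaaarrrbbbooo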